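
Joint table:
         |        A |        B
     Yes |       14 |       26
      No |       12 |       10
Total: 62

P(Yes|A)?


P(Yes|A) = 14/(14+12) = 14/26 = 7/13

P = 7/13 ≈ 53.85%


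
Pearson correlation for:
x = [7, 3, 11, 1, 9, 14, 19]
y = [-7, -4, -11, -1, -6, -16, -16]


n=7, Σx=64, Σy=-61, Σxy=-765, Σx²=818, Σy²=735
r = (7×(-765) - 64×(-61))/√((7×818 - 64²)(7×735 - (-61)²))
= -1451/√(1630×1424) = -1451/√2321120 ≈ -1451/1523.5222 ≈ -0.9524

r ≈ -0.9524


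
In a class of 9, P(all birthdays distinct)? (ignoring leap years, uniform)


P(all different) = Π(365-i)/365 for i=0..8
= (365/365)×(364/365)×...×(357/365)
= 0.905376

P ≈ 0.9054 ≈ 90.54%


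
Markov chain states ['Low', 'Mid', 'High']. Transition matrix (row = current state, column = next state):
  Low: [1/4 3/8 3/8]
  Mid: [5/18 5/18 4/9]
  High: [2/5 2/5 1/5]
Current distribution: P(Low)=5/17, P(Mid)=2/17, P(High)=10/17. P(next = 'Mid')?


P(next=Mid) = Σᵢ P(now=i)×P(i→Mid)
= 5/17×3/8 + 2/17×5/18 + 10/17×2/5
= 15/136 + 5/153 + 4/17 = 463/1224

P = 463/1224 ≈ 0.3783


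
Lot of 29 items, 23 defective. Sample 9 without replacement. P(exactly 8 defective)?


Hypergeometric: C(23,8)×C(6,1)/C(29,9)
= 490314×6/10015005 = 3876/13195

P(X=8) = 3876/13195 ≈ 29.37%


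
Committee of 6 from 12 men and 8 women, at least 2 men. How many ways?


Count by #men:
  2M,4W: C(12,2)×C(8,4)=4620
  3M,3W: C(12,3)×C(8,3)=12320
  4M,2W: C(12,4)×C(8,2)=13860
  5M,1W: C(12,5)×C(8,1)=6336
  6M,0W: C(12,6)×C(8,0)=924
Total = 38060

38060


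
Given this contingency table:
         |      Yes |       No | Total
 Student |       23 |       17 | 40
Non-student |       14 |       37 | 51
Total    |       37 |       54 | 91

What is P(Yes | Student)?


P(Yes | Student) = 23/(23+17) = 23/40

P(Yes|Student) = 23/40 ≈ 57.50%


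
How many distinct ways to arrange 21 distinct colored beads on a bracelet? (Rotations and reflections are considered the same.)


Free circular arrangements: rotations and reflections both identified.
(n-1)!/2 = 20!/2 = 2432902008176640000/2 = 1216451004088320000

1216451004088320000


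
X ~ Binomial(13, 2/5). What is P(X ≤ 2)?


P(X ≤ 2) = Σ P(X=i) for i=0..2
P(X=0) = 1594323/1220703125
P(X=1) = 13817466/1220703125
P(X=2) = 55269864/1220703125
Sum = 70681653/1220703125

P(X ≤ 2) = 70681653/1220703125 ≈ 5.79%


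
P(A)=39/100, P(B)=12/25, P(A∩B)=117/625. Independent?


P(A)×P(B) = 117/625
P(A∩B) = 117/625
Equal ✓ → Independent

Yes, independent


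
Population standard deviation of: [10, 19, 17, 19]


Mean = 65/4
  (10-65/4)²=625/16
  (19-65/4)²=121/16
  (17-65/4)²=9/16
  (19-65/4)²=121/16
Σ(x-μ)² = 219/4
σ² = (219/4)/4 = 219/16

σ = √(219/16) ≈ 3.6997


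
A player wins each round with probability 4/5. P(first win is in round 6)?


Geometric: P(X=6) = (1-p)^(k-1)×p = (1/5)^5×4/5 = 4/15625

P(X=6) = 4/15625 ≈ 0.03%


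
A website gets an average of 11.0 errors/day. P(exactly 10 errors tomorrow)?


Poisson(λ=11.0): P(X=10) = e^(-λ)×λ^k/k!
= e^(-11.0) × 11.0^10 / 10!
≈ 1.670170079e-05 × 25937424601 / 3628800 ≈ 0.119378

P(X=10) ≈ 0.119378 ≈ 11.94%


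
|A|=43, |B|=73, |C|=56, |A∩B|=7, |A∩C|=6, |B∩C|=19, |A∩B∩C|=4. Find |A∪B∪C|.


|A∪B∪C| = 43+73+56-7-6-19+4 = 144

|A∪B∪C| = 144


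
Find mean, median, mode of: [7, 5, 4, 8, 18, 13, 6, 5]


Sorted: [4, 5, 5, 6, 7, 8, 13, 18]
Mean = 66/8 = 33/4
Median = 13/2
Freq: {7: 1, 5: 2, 4: 1, 8: 1, 18: 1, 13: 1, 6: 1}
Mode: [5]

Mean=33/4, Median=13/2, Mode=5


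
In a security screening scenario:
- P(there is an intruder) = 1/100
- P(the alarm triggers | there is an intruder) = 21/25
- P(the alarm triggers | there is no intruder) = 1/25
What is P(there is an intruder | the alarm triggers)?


Using Bayes' theorem:
P(A|B) = P(B|A)·P(A) / P(B)

P(the alarm triggers) = 21/25 × 1/100 + 1/25 × 99/100
= 21/2500 + 99/2500 = 6/125

P(there is an intruder|the alarm triggers) = (21/2500) / (6/125) = 7/40

P(there is an intruder|the alarm triggers) = 7/40 ≈ 17.50%


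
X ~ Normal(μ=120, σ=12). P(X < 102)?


z = (102-120)/12 = -1.5
P(Z < -1.5) = 0.0668

P(X < 102) ≈ 0.0668


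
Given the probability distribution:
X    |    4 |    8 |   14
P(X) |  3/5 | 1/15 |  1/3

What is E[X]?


E[X] = Σ x·P(X=x)
= (4)×(3/5) + (8)×(1/15) + (14)×(1/3)
= 38/5

E[X] = 38/5


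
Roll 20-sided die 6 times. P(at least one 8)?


P(no 8)^6 = (19/20)^6 = 47045881/64000000
P(≥1) = 1 - 47045881/64000000 = 16954119/64000000

P = 16954119/64000000 ≈ 26.49%


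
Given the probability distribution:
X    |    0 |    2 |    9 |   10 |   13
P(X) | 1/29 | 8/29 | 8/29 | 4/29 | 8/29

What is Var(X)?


E[X] = 8
E[X²] = 2432/29
Var(X) = E[X²] - (E[X])² = 2432/29 - 64 = 576/29

Var(X) = 576/29 ≈ 19.8621


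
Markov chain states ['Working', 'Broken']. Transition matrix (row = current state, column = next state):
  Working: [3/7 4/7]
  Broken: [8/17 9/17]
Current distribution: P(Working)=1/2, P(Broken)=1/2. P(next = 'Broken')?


P(next=Broken) = Σᵢ P(now=i)×P(i→Broken)
= 1/2×4/7 + 1/2×9/17
= 2/7 + 9/34 = 131/238

P = 131/238 ≈ 0.5504


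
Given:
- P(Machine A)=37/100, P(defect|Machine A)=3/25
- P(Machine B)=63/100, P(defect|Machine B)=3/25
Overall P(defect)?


P(B) = Σ P(B|Aᵢ)×P(Aᵢ)
  3/25×37/100 = 111/2500
  3/25×63/100 = 189/2500
Sum = 3/25

P(defect) = 3/25 ≈ 12.00%


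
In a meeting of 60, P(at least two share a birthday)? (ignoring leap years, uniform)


P(all different) = Π(365-i)/365 for i=0..59
= 0.005877
P(match) = 1 - 0.005877 = 0.994123

P ≈ 0.9941 ≈ 99.41%


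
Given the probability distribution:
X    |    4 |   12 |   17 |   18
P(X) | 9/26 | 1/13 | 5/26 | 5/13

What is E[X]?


E[X] = Σ x·P(X=x)
= (4)×(9/26) + (12)×(1/13) + (17)×(5/26) + (18)×(5/13)
= 25/2

E[X] = 25/2


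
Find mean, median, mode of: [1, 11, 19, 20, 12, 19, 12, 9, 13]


Sorted: [1, 9, 11, 12, 12, 13, 19, 19, 20]
Mean = 116/9
Median = 12
Freq: {1: 1, 11: 1, 19: 2, 20: 1, 12: 2, 9: 1, 13: 1}
Mode: [12, 19]

Mean=116/9, Median=12, Mode=[12, 19]


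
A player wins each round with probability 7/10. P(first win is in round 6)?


Geometric: P(X=6) = (1-p)^(k-1)×p = (3/10)^5×7/10 = 1701/1000000

P(X=6) = 1701/1000000 ≈ 0.17%


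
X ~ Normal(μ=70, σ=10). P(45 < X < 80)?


z₁=(45-70)/10=-2.5, z₂=(80-70)/10=1.0
P = Φ(1.0) - Φ(-2.5) = 0.841345 - 0.006210 = 0.835135 ≈ 0.8351

P(45 < X < 80) ≈ 0.8351


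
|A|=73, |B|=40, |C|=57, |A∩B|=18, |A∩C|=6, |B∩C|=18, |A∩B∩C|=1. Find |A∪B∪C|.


|A∪B∪C| = 73+40+57-18-6-18+1 = 129

|A∪B∪C| = 129


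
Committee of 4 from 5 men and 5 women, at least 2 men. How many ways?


Count by #men:
  2M,2W: C(5,2)×C(5,2)=100
  3M,1W: C(5,3)×C(5,1)=50
  4M,0W: C(5,4)×C(5,0)=5
Total = 155

155


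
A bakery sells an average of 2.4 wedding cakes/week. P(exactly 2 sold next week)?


Poisson(λ=2.4): P(X=2) = e^(-λ)×λ^k/k!
= e^(-2.4) × 2.4^2 / 2!
≈ 0.09071795329 × 5.76 / 2 ≈ 0.261268

P(X=2) ≈ 0.261268 ≈ 26.13%


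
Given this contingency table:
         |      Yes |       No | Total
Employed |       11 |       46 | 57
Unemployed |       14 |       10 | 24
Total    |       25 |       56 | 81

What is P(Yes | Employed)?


P(Yes | Employed) = 11/(11+46) = 11/57

P(Yes|Employed) = 11/57 ≈ 19.30%


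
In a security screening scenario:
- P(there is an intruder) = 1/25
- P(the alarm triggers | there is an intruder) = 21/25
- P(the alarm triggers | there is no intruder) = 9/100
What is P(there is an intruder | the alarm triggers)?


Using Bayes' theorem:
P(A|B) = P(B|A)·P(A) / P(B)

P(the alarm triggers) = 21/25 × 1/25 + 9/100 × 24/25
= 21/625 + 54/625 = 3/25

P(there is an intruder|the alarm triggers) = (21/625) / (3/25) = 7/25

P(there is an intruder|the alarm triggers) = 7/25 ≈ 28.00%


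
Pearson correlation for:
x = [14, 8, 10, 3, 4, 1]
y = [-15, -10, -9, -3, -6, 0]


n=6, Σx=40, Σy=-43, Σxy=-413, Σx²=386, Σy²=451
r = (6×(-413) - 40×(-43))/√((6×386 - 40²)(6×451 - (-43)²))
= -758/√(716×857) = -758/√613612 ≈ -758/783.3339 ≈ -0.9677

r ≈ -0.9677


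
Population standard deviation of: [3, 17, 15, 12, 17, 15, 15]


Mean = 94/7
  (3-94/7)²=5329/49
  (17-94/7)²=625/49
  (15-94/7)²=121/49
  (12-94/7)²=100/49
  (17-94/7)²=625/49
  (15-94/7)²=121/49
  (15-94/7)²=121/49
Σ(x-μ)² = 1006/7
σ² = (1006/7)/7 = 1006/49

σ = √(1006/49) ≈ 4.5311


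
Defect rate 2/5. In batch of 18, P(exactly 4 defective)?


Binomial: P(X=4) = C(18,4)×p^4×(1-p)^14
= 3060 × 16/625 × 4782969/6103515625 = 46834832448/762939453125

P(X=4) = 46834832448/762939453125 ≈ 6.14%


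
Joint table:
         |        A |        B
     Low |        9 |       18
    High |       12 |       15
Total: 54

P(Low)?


P(Low) = (9+18)/54 = 27/54 = 1/2

P(Low) = 1/2 ≈ 50.00%


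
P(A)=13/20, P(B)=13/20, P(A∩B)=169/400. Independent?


P(A)×P(B) = 169/400
P(A∩B) = 169/400
Equal ✓ → Independent

Yes, independent


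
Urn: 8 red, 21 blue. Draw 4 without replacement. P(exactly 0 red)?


Hypergeometric: C(8,0)×C(21,4)/C(29,4)
= 1×5985/23751 = 95/377

P(X=0) = 95/377 ≈ 25.20%


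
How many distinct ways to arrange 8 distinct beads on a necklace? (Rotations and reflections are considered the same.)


Free circular arrangements: rotations and reflections both identified.
(n-1)!/2 = 7!/2 = 5040/2 = 2520

2520


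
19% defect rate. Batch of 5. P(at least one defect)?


P(all good) = (81/100)^5 = 3486784401/10000000000
P(≥1 defect) = 6513215599/10000000000

P = 6513215599/10000000000 ≈ 65.13%


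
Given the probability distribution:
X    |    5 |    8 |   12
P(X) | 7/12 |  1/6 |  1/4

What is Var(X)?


E[X] = 29/4
E[X²] = 245/4
Var(X) = E[X²] - (E[X])² = 245/4 - 841/16 = 139/16

Var(X) = 139/16 ≈ 8.6875


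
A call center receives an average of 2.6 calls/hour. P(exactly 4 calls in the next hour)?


Poisson(λ=2.6): P(X=4) = e^(-λ)×λ^k/k!
= e^(-2.6) × 2.6^4 / 4!
≈ 0.07427357821 × 45.6976 / 24 ≈ 0.141422

P(X=4) ≈ 0.141422 ≈ 14.14%


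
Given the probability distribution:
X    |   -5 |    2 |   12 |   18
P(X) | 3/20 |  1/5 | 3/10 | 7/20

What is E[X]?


E[X] = Σ x·P(X=x)
= (-5)×(3/20) + (2)×(1/5) + (12)×(3/10) + (18)×(7/20)
= 191/20

E[X] = 191/20


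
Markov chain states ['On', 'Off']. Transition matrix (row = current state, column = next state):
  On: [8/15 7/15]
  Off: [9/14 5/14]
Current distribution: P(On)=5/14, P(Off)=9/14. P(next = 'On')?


P(next=On) = Σᵢ P(now=i)×P(i→On)
= 5/14×8/15 + 9/14×9/14
= 4/21 + 81/196 = 355/588

P = 355/588 ≈ 0.6037


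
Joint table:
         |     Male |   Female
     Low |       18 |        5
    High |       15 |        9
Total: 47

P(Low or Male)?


P(Low∨Male) = P(Low) + P(Male) - P(Low∧Male)
= (23 + 33 - 18)/47 = 38/47

P = 38/47 ≈ 80.85%


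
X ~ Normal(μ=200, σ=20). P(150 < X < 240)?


z₁=(150-200)/20=-2.5, z₂=(240-200)/20=2.0
P = Φ(2.0) - Φ(-2.5) = 0.977250 - 0.006210 = 0.971040 ≈ 0.9710

P(150 < X < 240) ≈ 0.9710


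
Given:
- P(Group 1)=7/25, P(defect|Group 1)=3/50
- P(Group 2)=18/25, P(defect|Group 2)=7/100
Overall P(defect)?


P(B) = Σ P(B|Aᵢ)×P(Aᵢ)
  3/50×7/25 = 21/1250
  7/100×18/25 = 63/1250
Sum = 42/625

P(defect) = 42/625 ≈ 6.72%


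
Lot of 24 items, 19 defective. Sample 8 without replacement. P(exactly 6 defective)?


Hypergeometric: C(19,6)×C(5,2)/C(24,8)
= 27132×10/735471 = 280/759

P(X=6) = 280/759 ≈ 36.89%


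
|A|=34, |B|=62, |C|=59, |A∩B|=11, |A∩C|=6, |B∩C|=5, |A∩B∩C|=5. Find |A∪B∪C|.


|A∪B∪C| = 34+62+59-11-6-5+5 = 138

|A∪B∪C| = 138


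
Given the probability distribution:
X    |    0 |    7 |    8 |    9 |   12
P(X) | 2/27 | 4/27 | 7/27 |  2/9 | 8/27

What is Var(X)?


E[X] = 26/3
E[X²] = 2282/27
Var(X) = E[X²] - (E[X])² = 2282/27 - 676/9 = 254/27

Var(X) = 254/27 ≈ 9.4074


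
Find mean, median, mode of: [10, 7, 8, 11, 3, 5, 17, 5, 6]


Sorted: [3, 5, 5, 6, 7, 8, 10, 11, 17]
Mean = 72/9 = 8
Median = 7
Freq: {10: 1, 7: 1, 8: 1, 11: 1, 3: 1, 5: 2, 17: 1, 6: 1}
Mode: [5]

Mean=8, Median=7, Mode=5


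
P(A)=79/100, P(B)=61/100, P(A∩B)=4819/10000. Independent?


P(A)×P(B) = 4819/10000
P(A∩B) = 4819/10000
Equal ✓ → Independent

Yes, independent


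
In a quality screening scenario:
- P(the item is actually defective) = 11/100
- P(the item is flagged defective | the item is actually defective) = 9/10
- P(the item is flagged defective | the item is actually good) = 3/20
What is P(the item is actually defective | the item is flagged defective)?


Using Bayes' theorem:
P(A|B) = P(B|A)·P(A) / P(B)

P(the item is flagged defective) = 9/10 × 11/100 + 3/20 × 89/100
= 99/1000 + 267/2000 = 93/400

P(the item is actually defective|the item is flagged defective) = (99/1000) / (93/400) = 66/155

P(the item is actually defective|the item is flagged defective) = 66/155 ≈ 42.58%


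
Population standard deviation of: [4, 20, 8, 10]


Mean = 42/4 = 21/2
  (4-21/2)²=169/4
  (20-21/2)²=361/4
  (8-21/2)²=25/4
  (10-21/2)²=1/4
Σ(x-μ)² = 139
σ² = 139/4

σ = √(139/4) ≈ 5.8949


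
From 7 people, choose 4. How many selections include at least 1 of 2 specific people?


Complement: C(7,4) - C(5,4) = 35 - 5 = 30

30


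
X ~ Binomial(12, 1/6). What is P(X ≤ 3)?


P(X ≤ 3) = Σ P(X=i) for i=0..3
P(X=0) = 244140625/2176782336
P(X=1) = 48828125/181398528
P(X=2) = 107421875/362797056
P(X=3) = 107421875/544195584
Sum = 634765625/725594112

P(X ≤ 3) = 634765625/725594112 ≈ 87.48%


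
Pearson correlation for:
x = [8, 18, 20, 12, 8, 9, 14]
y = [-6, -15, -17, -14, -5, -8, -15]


n=7, Σx=89, Σy=-80, Σxy=-1148, Σx²=1273, Σy²=1060
r = (7×(-1148) - 89×(-80))/√((7×1273 - 89²)(7×1060 - (-80)²))
= -916/√(990×1020) = -916/√1009800 ≈ -916/1004.8881 ≈ -0.9115

r ≈ -0.9115


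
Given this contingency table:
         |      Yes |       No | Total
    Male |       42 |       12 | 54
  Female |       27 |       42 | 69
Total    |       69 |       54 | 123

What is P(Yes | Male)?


P(Yes | Male) = 42/(42+12) = 42/54 = 7/9

P(Yes|Male) = 7/9 ≈ 77.78%


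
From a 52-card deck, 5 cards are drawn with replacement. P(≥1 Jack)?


P(not a Jack) = 48/52 = 12/13
P(none in 5 draws) = (12/13)^5 = 248832/371293
P(≥1 Jack) = 1 - 248832/371293 = 122461/371293

P = 122461/371293 ≈ 32.98%


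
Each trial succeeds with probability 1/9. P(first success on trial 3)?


Geometric: P(X=3) = (1-p)^(k-1)×p = (8/9)^2×1/9 = 64/729

P(X=3) = 64/729 ≈ 8.78%


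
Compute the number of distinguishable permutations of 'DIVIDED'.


Letters: 7, freq: {'D': 3, 'I': 2, 'V': 1, 'E': 1}
7!/(3!×2!×1!×1!) = 5040/12 = 420

420


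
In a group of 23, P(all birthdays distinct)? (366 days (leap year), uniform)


P(all different) = Π(366-i)/366 for i=0..22
= (366/366)×(365/366)×...×(344/366)
= 0.493677

P ≈ 0.4937 ≈ 49.37%


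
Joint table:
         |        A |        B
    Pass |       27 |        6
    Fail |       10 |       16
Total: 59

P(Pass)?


P(Pass) = (27+6)/59 = 33/59

P(Pass) = 33/59 ≈ 55.93%


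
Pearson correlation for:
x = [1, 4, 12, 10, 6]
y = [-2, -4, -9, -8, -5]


n=5, Σx=33, Σy=-28, Σxy=-236, Σx²=297, Σy²=190
r = (5×(-236) - 33×(-28))/√((5×297 - 33²)(5×190 - (-28)²))
= -256/√(396×166) = -256/√65736 ≈ -256/256.3903 ≈ -0.9985

r ≈ -0.9985


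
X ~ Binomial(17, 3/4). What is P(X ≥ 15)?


P(X ≥ 15) = Σ P(X=i) for i=15..17
P(X=15) = 243931419/2147483648
P(X=16) = 731794257/17179869184
P(X=17) = 129140163/17179869184
Sum = 703096443/4294967296

P(X ≥ 15) = 703096443/4294967296 ≈ 16.37%


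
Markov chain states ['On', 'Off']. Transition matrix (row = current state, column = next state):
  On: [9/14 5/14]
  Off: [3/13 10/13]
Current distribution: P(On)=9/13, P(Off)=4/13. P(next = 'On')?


P(next=On) = Σᵢ P(now=i)×P(i→On)
= 9/13×9/14 + 4/13×3/13
= 81/182 + 12/169 = 1221/2366

P = 1221/2366 ≈ 0.5161


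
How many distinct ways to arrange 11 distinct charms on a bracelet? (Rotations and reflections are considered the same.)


Free circular arrangements: rotations and reflections both identified.
(n-1)!/2 = 10!/2 = 3628800/2 = 1814400

1814400


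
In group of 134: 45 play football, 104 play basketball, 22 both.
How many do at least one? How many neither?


|A∪B| = 45+104-22 = 127
Neither = 134-127 = 7

At least one: 127; Neither: 7


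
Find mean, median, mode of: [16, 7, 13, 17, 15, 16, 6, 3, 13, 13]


Sorted: [3, 6, 7, 13, 13, 13, 15, 16, 16, 17]
Mean = 119/10
Median = 13
Freq: {16: 2, 7: 1, 13: 3, 17: 1, 15: 1, 6: 1, 3: 1}
Mode: [13]

Mean=119/10, Median=13, Mode=13


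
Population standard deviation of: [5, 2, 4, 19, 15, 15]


Mean = 60/6 = 10
  (5-10)²=25
  (2-10)²=64
  (4-10)²=36
  (19-10)²=81
  (15-10)²=25
  (15-10)²=25
Σ(x-μ)² = 256
σ² = 256/6 = 128/3

σ = √(128/3) ≈ 6.5320


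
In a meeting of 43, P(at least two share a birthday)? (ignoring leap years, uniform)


P(all different) = Π(365-i)/365 for i=0..42
= 0.076077
P(match) = 1 - 0.076077 = 0.923923

P ≈ 0.9239 ≈ 92.39%


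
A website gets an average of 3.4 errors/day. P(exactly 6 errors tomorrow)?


Poisson(λ=3.4): P(X=6) = e^(-λ)×λ^k/k!
= e^(-3.4) × 3.4^6 / 6!
≈ 0.03337326996 × 1544.804416 / 720 ≈ 0.071604

P(X=6) ≈ 0.071604 ≈ 7.16%


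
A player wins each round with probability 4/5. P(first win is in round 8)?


Geometric: P(X=8) = (1-p)^(k-1)×p = (1/5)^7×4/5 = 4/390625

P(X=8) = 4/390625 ≈ 0.00%


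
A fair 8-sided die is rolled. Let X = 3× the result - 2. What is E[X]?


E[die] = (1+8)/2 = 9/2
E[X] = 3×9/2 - 2 = 23/2

E[X] = 23/2


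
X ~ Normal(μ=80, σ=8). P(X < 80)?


z = (80-80)/8 = 0.0
P(Z < 0.0) = 0.5000

P(X < 80) ≈ 0.5000


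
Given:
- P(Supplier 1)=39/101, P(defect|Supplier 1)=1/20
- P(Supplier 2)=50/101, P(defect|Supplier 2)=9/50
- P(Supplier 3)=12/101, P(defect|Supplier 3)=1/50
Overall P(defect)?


P(B) = Σ P(B|Aᵢ)×P(Aᵢ)
  1/20×39/101 = 39/2020
  9/50×50/101 = 9/101
  1/50×12/101 = 6/2525
Sum = 1119/10100

P(defect) = 1119/10100 ≈ 11.08%


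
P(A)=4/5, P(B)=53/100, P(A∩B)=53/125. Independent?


P(A)×P(B) = 53/125
P(A∩B) = 53/125
Equal ✓ → Independent

Yes, independent


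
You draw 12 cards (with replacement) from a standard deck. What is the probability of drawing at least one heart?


P(not a heart) = 39/52 = 3/4
P(none in 12 draws) = (3/4)^12 = 531441/16777216
P(≥1 heart) = 1 - 531441/16777216 = 16245775/16777216

P = 16245775/16777216 ≈ 96.83%


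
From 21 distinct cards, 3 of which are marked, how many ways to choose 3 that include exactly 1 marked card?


Choose 1 of the 3 marked cards and 2 of the other 18 cards:
C(3,1)×C(18,2) = 3×153 = 459

459


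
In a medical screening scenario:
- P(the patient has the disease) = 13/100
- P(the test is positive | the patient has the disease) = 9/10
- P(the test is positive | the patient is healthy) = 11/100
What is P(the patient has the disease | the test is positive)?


Using Bayes' theorem:
P(A|B) = P(B|A)·P(A) / P(B)

P(the test is positive) = 9/10 × 13/100 + 11/100 × 87/100
= 117/1000 + 957/10000 = 2127/10000

P(the patient has the disease|the test is positive) = (117/1000) / (2127/10000) = 390/709

P(the patient has the disease|the test is positive) = 390/709 ≈ 55.01%


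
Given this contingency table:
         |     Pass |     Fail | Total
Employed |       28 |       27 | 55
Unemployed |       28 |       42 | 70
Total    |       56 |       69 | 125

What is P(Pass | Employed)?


P(Pass | Employed) = 28/(28+27) = 28/55

P(Pass|Employed) = 28/55 ≈ 50.91%


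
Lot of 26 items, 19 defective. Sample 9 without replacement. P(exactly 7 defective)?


Hypergeometric: C(19,7)×C(7,2)/C(26,9)
= 50388×21/3124550 = 2142/6325

P(X=7) = 2142/6325 ≈ 33.87%


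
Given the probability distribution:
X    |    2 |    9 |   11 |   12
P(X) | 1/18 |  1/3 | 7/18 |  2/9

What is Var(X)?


E[X] = 181/18
E[X²] = 1913/18
Var(X) = E[X²] - (E[X])² = 1913/18 - 32761/324 = 1673/324

Var(X) = 1673/324 ≈ 5.1636


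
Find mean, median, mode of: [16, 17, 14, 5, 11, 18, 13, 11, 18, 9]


Sorted: [5, 9, 11, 11, 13, 14, 16, 17, 18, 18]
Mean = 132/10 = 66/5
Median = 27/2
Freq: {16: 1, 17: 1, 14: 1, 5: 1, 11: 2, 18: 2, 13: 1, 9: 1}
Mode: [11, 18]

Mean=66/5, Median=27/2, Mode=[11, 18]


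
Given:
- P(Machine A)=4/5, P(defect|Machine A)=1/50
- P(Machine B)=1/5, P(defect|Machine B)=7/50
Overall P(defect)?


P(B) = Σ P(B|Aᵢ)×P(Aᵢ)
  1/50×4/5 = 2/125
  7/50×1/5 = 7/250
Sum = 11/250

P(defect) = 11/250 ≈ 4.40%


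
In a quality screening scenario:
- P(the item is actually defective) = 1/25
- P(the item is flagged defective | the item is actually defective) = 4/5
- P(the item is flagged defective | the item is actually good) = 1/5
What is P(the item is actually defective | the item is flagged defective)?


Using Bayes' theorem:
P(A|B) = P(B|A)·P(A) / P(B)

P(the item is flagged defective) = 4/5 × 1/25 + 1/5 × 24/25
= 4/125 + 24/125 = 28/125

P(the item is actually defective|the item is flagged defective) = (4/125) / (28/125) = 1/7

P(the item is actually defective|the item is flagged defective) = 1/7 ≈ 14.29%


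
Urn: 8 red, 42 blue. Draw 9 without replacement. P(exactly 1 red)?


Hypergeometric: C(8,1)×C(42,8)/C(50,9)
= 8×118030185/2505433700 = 6744582/17895955

P(X=1) = 6744582/17895955 ≈ 37.69%


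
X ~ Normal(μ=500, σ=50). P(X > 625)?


z = (625-500)/50 = 2.5
P(X > 625) = 1 - P(Z ≤ 2.5) = 1 - 0.9938 = 0.0062

P(X > 625) ≈ 0.0062


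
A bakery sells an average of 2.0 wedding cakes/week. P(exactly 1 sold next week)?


Poisson(λ=2.0): P(X=1) = e^(-λ)×λ^k/k!
= e^(-2.0) × 2.0^1 / 1!
≈ 0.1353352832 × 2 / 1 ≈ 0.270671

P(X=1) ≈ 0.270671 ≈ 27.07%


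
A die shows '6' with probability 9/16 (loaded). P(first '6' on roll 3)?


Geometric: P(X=3) = (1-p)^(k-1)×p = (7/16)^2×9/16 = 441/4096

P(X=3) = 441/4096 ≈ 10.77%


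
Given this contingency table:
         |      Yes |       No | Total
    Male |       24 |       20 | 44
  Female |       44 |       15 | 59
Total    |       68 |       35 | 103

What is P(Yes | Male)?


P(Yes | Male) = 24/(24+20) = 24/44 = 6/11

P(Yes|Male) = 6/11 ≈ 54.55%


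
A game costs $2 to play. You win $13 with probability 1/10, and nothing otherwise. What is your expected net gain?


E[gain] = (13-2)×1/10 + (-2)×9/10
= 11/10 - 9/5 = -7/10

Expected net gain = $-7/10 ≈ $-0.70


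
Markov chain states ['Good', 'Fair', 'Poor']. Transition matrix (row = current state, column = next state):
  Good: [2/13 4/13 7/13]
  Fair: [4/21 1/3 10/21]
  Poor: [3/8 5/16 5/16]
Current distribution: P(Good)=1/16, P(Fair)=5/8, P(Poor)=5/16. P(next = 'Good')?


P(next=Good) = Σᵢ P(now=i)×P(i→Good)
= 1/16×2/13 + 5/8×4/21 + 5/16×3/8
= 1/104 + 5/42 + 15/128 = 8591/34944

P = 8591/34944 ≈ 0.2459


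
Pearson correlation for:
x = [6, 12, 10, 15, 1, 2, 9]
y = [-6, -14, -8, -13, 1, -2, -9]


n=7, Σx=55, Σy=-51, Σxy=-563, Σx²=591, Σy²=551
r = (7×(-563) - 55×(-51))/√((7×591 - 55²)(7×551 - (-51)²))
= -1136/√(1112×1256) = -1136/√1396672 ≈ -1136/1181.8088 ≈ -0.9612

r ≈ -0.9612


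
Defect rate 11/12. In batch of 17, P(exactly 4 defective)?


Binomial: P(X=4) = C(17,4)×p^4×(1-p)^13
= 2380 × 14641/20736 × 1/106993205379072 = 8711395/554652776685109248

P(X=4) = 8711395/554652776685109248 ≈ 0.00%


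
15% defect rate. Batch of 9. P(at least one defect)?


P(all good) = (17/20)^9 = 118587876497/512000000000
P(≥1 defect) = 393412123503/512000000000

P = 393412123503/512000000000 ≈ 76.84%


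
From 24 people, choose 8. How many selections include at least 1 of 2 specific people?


Complement: C(24,8) - C(22,8) = 735471 - 319770 = 415701

415701


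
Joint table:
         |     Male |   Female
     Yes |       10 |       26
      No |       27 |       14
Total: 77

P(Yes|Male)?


P(Yes|Male) = 10/(10+27) = 10/37

P = 10/37 ≈ 27.03%


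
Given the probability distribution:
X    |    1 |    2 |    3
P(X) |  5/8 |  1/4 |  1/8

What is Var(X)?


E[X] = 3/2
E[X²] = 11/4
Var(X) = E[X²] - (E[X])² = 11/4 - 9/4 = 1/2

Var(X) = 1/2 ≈ 0.5000


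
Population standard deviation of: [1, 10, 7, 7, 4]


Mean = 29/5
  (1-29/5)²=576/25
  (10-29/5)²=441/25
  (7-29/5)²=36/25
  (7-29/5)²=36/25
  (4-29/5)²=81/25
Σ(x-μ)² = 234/5
σ² = (234/5)/5 = 234/25

σ = √(234/25) ≈ 3.0594


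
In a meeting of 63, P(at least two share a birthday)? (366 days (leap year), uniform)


P(all different) = Π(366-i)/366 for i=0..62
= 0.003452
P(match) = 1 - 0.003452 = 0.996548

P ≈ 0.9965 ≈ 99.65%


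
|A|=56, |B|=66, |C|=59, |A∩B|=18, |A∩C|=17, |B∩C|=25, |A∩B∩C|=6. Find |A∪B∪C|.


|A∪B∪C| = 56+66+59-18-17-25+6 = 127

|A∪B∪C| = 127


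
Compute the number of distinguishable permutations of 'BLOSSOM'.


Letters: 7, freq: {'B': 1, 'L': 1, 'O': 2, 'S': 2, 'M': 1}
7!/(1!×1!×2!×2!×1!) = 5040/4 = 1260

1260


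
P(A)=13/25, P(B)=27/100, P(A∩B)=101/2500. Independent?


P(A)×P(B) = 351/2500
P(A∩B) = 101/2500
Not equal → NOT independent

No, not independent


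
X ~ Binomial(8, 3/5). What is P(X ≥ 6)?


P(X ≥ 6) = Σ P(X=i) for i=6..8
P(X=6) = 81648/390625
P(X=7) = 34992/390625
P(X=8) = 6561/390625
Sum = 123201/390625

P(X ≥ 6) = 123201/390625 ≈ 31.54%


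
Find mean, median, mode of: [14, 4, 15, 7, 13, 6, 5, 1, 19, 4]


Sorted: [1, 4, 4, 5, 6, 7, 13, 14, 15, 19]
Mean = 88/10 = 44/5
Median = 13/2
Freq: {14: 1, 4: 2, 15: 1, 7: 1, 13: 1, 6: 1, 5: 1, 1: 1, 19: 1}
Mode: [4]

Mean=44/5, Median=13/2, Mode=4


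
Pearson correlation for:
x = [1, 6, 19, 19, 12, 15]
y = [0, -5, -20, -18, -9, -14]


n=6, Σx=72, Σy=-66, Σxy=-1070, Σx²=1128, Σy²=1026
r = (6×(-1070) - 72×(-66))/√((6×1128 - 72²)(6×1026 - (-66)²))
= -1668/√(1584×1800) = -1668/√2851200 ≈ -1668/1688.5497 ≈ -0.9878

r ≈ -0.9878


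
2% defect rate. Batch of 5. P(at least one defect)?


P(all good) = (49/50)^5 = 282475249/312500000
P(≥1 defect) = 30024751/312500000

P = 30024751/312500000 ≈ 9.61%


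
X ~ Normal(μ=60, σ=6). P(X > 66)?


z = (66-60)/6 = 1.0
P(X > 66) = 1 - P(Z ≤ 1.0) = 1 - 0.8413 = 0.1587

P(X > 66) ≈ 0.1587


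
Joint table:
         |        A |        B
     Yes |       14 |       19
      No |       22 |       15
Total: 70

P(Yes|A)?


P(Yes|A) = 14/(14+22) = 14/36 = 7/18

P = 7/18 ≈ 38.89%


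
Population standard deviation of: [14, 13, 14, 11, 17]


Mean = 69/5
  (14-69/5)²=1/25
  (13-69/5)²=16/25
  (14-69/5)²=1/25
  (11-69/5)²=196/25
  (17-69/5)²=256/25
Σ(x-μ)² = 94/5
σ² = (94/5)/5 = 94/25

σ = √(94/25) ≈ 1.9391


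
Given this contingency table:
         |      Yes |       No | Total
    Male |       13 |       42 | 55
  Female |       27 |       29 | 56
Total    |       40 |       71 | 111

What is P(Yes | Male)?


P(Yes | Male) = 13/(13+42) = 13/55

P(Yes|Male) = 13/55 ≈ 23.64%


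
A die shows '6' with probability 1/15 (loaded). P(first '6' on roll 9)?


Geometric: P(X=9) = (1-p)^(k-1)×p = (14/15)^8×1/15 = 1475789056/38443359375

P(X=9) = 1475789056/38443359375 ≈ 3.84%


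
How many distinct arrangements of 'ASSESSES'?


Letters: 8, freq: {'A': 1, 'S': 5, 'E': 2}
8!/(1!×5!×2!) = 40320/240 = 168

168


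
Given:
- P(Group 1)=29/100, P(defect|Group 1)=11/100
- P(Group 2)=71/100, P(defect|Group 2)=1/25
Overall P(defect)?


P(B) = Σ P(B|Aᵢ)×P(Aᵢ)
  11/100×29/100 = 319/10000
  1/25×71/100 = 71/2500
Sum = 603/10000

P(defect) = 603/10000 ≈ 6.03%


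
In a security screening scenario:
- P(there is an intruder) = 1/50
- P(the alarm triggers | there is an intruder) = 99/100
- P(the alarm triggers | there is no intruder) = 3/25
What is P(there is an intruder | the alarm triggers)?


Using Bayes' theorem:
P(A|B) = P(B|A)·P(A) / P(B)

P(the alarm triggers) = 99/100 × 1/50 + 3/25 × 49/50
= 99/5000 + 147/1250 = 687/5000

P(there is an intruder|the alarm triggers) = (99/5000) / (687/5000) = 33/229

P(there is an intruder|the alarm triggers) = 33/229 ≈ 14.41%


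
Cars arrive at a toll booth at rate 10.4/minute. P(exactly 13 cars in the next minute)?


Poisson(λ=10.4): P(X=13) = e^(-λ)×λ^k/k!
= e^(-10.4) × 10.4^13 / 13!
≈ 3.043248301e-05 × 1.66507350731e+13 / 6227020800 ≈ 0.081375

P(X=13) ≈ 0.081375 ≈ 8.14%


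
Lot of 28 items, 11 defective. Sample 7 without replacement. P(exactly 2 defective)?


Hypergeometric: C(11,2)×C(17,5)/C(28,7)
= 55×6188/1184040 = 119/414

P(X=2) = 119/414 ≈ 28.74%


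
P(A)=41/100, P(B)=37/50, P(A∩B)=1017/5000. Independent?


P(A)×P(B) = 1517/5000
P(A∩B) = 1017/5000
Not equal → NOT independent

No, not independent


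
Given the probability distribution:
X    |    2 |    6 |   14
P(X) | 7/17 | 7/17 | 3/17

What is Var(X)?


E[X] = 98/17
E[X²] = 868/17
Var(X) = E[X²] - (E[X])² = 868/17 - 9604/289 = 5152/289

Var(X) = 5152/289 ≈ 17.8270


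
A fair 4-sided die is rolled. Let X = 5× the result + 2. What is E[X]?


E[die] = (1+4)/2 = 5/2
E[X] = 5×5/2 + 2 = 29/2

E[X] = 29/2


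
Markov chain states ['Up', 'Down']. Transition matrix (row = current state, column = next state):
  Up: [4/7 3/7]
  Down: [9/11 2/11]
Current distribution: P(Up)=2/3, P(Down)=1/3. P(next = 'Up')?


P(next=Up) = Σᵢ P(now=i)×P(i→Up)
= 2/3×4/7 + 1/3×9/11
= 8/21 + 3/11 = 151/231

P = 151/231 ≈ 0.6537


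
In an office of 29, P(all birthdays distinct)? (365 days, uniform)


P(all different) = Π(365-i)/365 for i=0..28
= (365/365)×(364/365)×...×(337/365)
= 0.319031

P ≈ 0.3190 ≈ 31.90%


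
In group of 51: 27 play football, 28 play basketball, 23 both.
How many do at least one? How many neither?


|A∪B| = 27+28-23 = 32
Neither = 51-32 = 19

At least one: 32; Neither: 19


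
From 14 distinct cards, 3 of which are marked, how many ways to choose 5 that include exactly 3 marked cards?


Choose 3 of the 3 marked cards and 2 of the other 11 cards:
C(3,3)×C(11,2) = 1×55 = 55

55


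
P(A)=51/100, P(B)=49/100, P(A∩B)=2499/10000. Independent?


P(A)×P(B) = 2499/10000
P(A∩B) = 2499/10000
Equal ✓ → Independent

Yes, independent


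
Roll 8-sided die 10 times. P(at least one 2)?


P(no 2)^10 = (7/8)^10 = 282475249/1073741824
P(≥1) = 1 - 282475249/1073741824 = 791266575/1073741824

P = 791266575/1073741824 ≈ 73.69%


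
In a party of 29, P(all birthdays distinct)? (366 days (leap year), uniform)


P(all different) = Π(366-i)/366 for i=0..28
= (366/366)×(365/366)×...×(338/366)
= 0.320056

P ≈ 0.3201 ≈ 32.01%


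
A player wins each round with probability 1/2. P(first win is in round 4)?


Geometric: P(X=4) = (1-p)^(k-1)×p = (1/2)^3×1/2 = 1/16

P(X=4) = 1/16 ≈ 6.25%


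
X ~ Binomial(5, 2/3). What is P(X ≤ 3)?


P(X ≤ 3) = Σ P(X=i) for i=0..3
P(X=0) = 1/243
P(X=1) = 10/243
P(X=2) = 40/243
P(X=3) = 80/243
Sum = 131/243

P(X ≤ 3) = 131/243 ≈ 53.91%


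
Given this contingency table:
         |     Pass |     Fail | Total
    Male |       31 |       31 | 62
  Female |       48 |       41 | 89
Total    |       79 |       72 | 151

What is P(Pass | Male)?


P(Pass | Male) = 31/(31+31) = 31/62 = 1/2

P(Pass|Male) = 1/2 ≈ 50.00%


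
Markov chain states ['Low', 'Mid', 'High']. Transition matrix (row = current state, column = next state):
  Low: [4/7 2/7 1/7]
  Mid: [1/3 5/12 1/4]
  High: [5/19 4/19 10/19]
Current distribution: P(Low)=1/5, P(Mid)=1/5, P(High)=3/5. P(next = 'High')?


P(next=High) = Σᵢ P(now=i)×P(i→High)
= 1/5×1/7 + 1/5×1/4 + 3/5×10/19
= 1/35 + 1/20 + 6/19 = 1049/2660

P = 1049/2660 ≈ 0.3944


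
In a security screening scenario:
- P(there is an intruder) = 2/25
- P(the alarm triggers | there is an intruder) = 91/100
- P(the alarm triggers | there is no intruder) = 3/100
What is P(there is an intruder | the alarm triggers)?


Using Bayes' theorem:
P(A|B) = P(B|A)·P(A) / P(B)

P(the alarm triggers) = 91/100 × 2/25 + 3/100 × 23/25
= 91/1250 + 69/2500 = 251/2500

P(there is an intruder|the alarm triggers) = (91/1250) / (251/2500) = 182/251

P(there is an intruder|the alarm triggers) = 182/251 ≈ 72.51%


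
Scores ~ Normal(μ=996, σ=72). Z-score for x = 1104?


z = (x - μ)/σ = (1104 - 996)/72 = 1.5

z = 1.5


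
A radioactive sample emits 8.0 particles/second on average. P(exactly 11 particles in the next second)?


Poisson(λ=8.0): P(X=11) = e^(-λ)×λ^k/k!
= e^(-8.0) × 8.0^11 / 11!
≈ 0.0003354626279 × 8589934592 / 39916800 ≈ 0.072190

P(X=11) ≈ 0.072190 ≈ 7.22%


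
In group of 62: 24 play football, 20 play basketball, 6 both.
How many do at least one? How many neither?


|A∪B| = 24+20-6 = 38
Neither = 62-38 = 24

At least one: 38; Neither: 24


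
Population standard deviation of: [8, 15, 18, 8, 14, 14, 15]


Mean = 92/7
  (8-92/7)²=1296/49
  (15-92/7)²=169/49
  (18-92/7)²=1156/49
  (8-92/7)²=1296/49
  (14-92/7)²=36/49
  (14-92/7)²=36/49
  (15-92/7)²=169/49
Σ(x-μ)² = 594/7
σ² = (594/7)/7 = 594/49

σ = √(594/49) ≈ 3.4817


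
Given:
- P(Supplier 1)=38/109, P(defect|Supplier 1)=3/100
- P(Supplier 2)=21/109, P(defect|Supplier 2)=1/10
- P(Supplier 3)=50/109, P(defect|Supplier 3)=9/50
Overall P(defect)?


P(B) = Σ P(B|Aᵢ)×P(Aᵢ)
  3/100×38/109 = 57/5450
  1/10×21/109 = 21/1090
  9/50×50/109 = 9/109
Sum = 306/2725

P(defect) = 306/2725 ≈ 11.23%


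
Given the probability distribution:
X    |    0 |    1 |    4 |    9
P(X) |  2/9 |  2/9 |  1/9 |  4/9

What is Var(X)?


E[X] = 14/3
E[X²] = 38
Var(X) = E[X²] - (E[X])² = 38 - 196/9 = 146/9

Var(X) = 146/9 ≈ 16.2222


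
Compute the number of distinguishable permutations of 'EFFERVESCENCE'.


Letters: 13, freq: {'E': 5, 'F': 2, 'R': 1, 'V': 1, 'S': 1, 'C': 2, 'N': 1}
13!/(5!×2!×1!×1!×1!×2!×1!) = 6227020800/480 = 12972960

12972960


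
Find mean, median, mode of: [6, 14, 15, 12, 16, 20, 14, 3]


Sorted: [3, 6, 12, 14, 14, 15, 16, 20]
Mean = 100/8 = 25/2
Median = 14
Freq: {6: 1, 14: 2, 15: 1, 12: 1, 16: 1, 20: 1, 3: 1}
Mode: [14]

Mean=25/2, Median=14, Mode=14


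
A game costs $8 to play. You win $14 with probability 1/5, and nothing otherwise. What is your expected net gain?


E[gain] = (14-8)×1/5 + (-8)×4/5
= 6/5 - 32/5 = -26/5

Expected net gain = $-26/5 ≈ $-5.20


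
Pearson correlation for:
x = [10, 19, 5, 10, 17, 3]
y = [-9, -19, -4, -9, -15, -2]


n=6, Σx=64, Σy=-58, Σxy=-822, Σx²=884, Σy²=768
r = (6×(-822) - 64×(-58))/√((6×884 - 64²)(6×768 - (-58)²))
= -1220/√(1208×1244) = -1220/√1502752 ≈ -1220/1225.8679 ≈ -0.9952

r ≈ -0.9952


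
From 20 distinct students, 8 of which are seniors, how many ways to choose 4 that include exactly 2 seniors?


Choose 2 of the 8 seniors and 2 of the other 12 students:
C(8,2)×C(12,2) = 28×66 = 1848

1848


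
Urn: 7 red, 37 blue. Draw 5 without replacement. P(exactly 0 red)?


Hypergeometric: C(7,0)×C(37,5)/C(44,5)
= 1×435897/1086008 = 5661/14104

P(X=0) = 5661/14104 ≈ 40.14%


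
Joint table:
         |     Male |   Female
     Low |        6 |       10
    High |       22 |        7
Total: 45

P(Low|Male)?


P(Low|Male) = 6/(6+22) = 6/28 = 3/14

P = 3/14 ≈ 21.43%


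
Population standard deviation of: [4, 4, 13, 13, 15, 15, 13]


Mean = 77/7 = 11
  (4-11)²=49
  (4-11)²=49
  (13-11)²=4
  (13-11)²=4
  (15-11)²=16
  (15-11)²=16
  (13-11)²=4
Σ(x-μ)² = 142
σ² = 142/7

σ = √(142/7) ≈ 4.5040


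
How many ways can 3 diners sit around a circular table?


Circular arrangements of 3 distinct objects: fix one position to break rotational symmetry.
(n-1)! = 2! = 2

2


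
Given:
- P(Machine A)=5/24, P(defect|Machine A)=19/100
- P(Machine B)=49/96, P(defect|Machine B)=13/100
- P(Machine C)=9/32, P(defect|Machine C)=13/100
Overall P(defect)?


P(B) = Σ P(B|Aᵢ)×P(Aᵢ)
  19/100×5/24 = 19/480
  13/100×49/96 = 637/9600
  13/100×9/32 = 117/3200
Sum = 57/400

P(defect) = 57/400 ≈ 14.25%


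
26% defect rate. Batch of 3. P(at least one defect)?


P(all good) = (37/50)^3 = 50653/125000
P(≥1 defect) = 74347/125000

P = 74347/125000 ≈ 59.48%


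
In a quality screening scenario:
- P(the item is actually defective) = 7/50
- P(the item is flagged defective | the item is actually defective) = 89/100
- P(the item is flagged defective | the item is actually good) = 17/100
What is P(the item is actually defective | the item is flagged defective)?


Using Bayes' theorem:
P(A|B) = P(B|A)·P(A) / P(B)

P(the item is flagged defective) = 89/100 × 7/50 + 17/100 × 43/50
= 623/5000 + 731/5000 = 677/2500

P(the item is actually defective|the item is flagged defective) = (623/5000) / (677/2500) = 623/1354

P(the item is actually defective|the item is flagged defective) = 623/1354 ≈ 46.01%


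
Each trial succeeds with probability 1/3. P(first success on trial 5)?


Geometric: P(X=5) = (1-p)^(k-1)×p = (2/3)^4×1/3 = 16/243

P(X=5) = 16/243 ≈ 6.58%


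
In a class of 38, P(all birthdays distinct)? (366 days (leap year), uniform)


P(all different) = Π(366-i)/366 for i=0..37
= (366/366)×(365/366)×...×(329/366)
= 0.136703

P ≈ 0.1367 ≈ 13.67%


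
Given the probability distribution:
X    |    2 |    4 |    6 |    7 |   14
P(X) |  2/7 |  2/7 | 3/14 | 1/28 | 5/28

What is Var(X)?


E[X] = 23/4
E[X²] = 1405/28
Var(X) = E[X²] - (E[X])² = 1405/28 - 529/16 = 1917/112

Var(X) = 1917/112 ≈ 17.1161


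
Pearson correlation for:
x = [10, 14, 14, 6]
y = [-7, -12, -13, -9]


n=4, Σx=44, Σy=-41, Σxy=-474, Σx²=528, Σy²=443
r = (4×(-474) - 44×(-41))/√((4×528 - 44²)(4×443 - (-41)²))
= -92/√(176×91) = -92/√16016 ≈ -92/126.5543 ≈ -0.7270

r ≈ -0.7270


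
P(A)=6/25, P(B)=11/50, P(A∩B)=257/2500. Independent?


P(A)×P(B) = 33/625
P(A∩B) = 257/2500
Not equal → NOT independent

No, not independent


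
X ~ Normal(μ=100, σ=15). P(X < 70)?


z = (70-100)/15 = -2.0
P(Z < -2.0) = 0.0228

P(X < 70) ≈ 0.0228


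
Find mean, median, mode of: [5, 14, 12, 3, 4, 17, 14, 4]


Sorted: [3, 4, 4, 5, 12, 14, 14, 17]
Mean = 73/8
Median = 17/2
Freq: {5: 1, 14: 2, 12: 1, 3: 1, 4: 2, 17: 1}
Mode: [4, 14]

Mean=73/8, Median=17/2, Mode=[4, 14]


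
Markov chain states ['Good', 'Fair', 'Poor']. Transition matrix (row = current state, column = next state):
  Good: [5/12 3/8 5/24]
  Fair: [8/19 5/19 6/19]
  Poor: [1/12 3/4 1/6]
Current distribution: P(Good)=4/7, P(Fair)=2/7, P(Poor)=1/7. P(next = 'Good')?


P(next=Good) = Σᵢ P(now=i)×P(i→Good)
= 4/7×5/12 + 2/7×8/19 + 1/7×1/12
= 5/21 + 16/133 + 1/84 = 197/532

P = 197/532 ≈ 0.3703


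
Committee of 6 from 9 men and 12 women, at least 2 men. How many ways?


Count by #men:
  2M,4W: C(9,2)×C(12,4)=17820
  3M,3W: C(9,3)×C(12,3)=18480
  4M,2W: C(9,4)×C(12,2)=8316
  5M,1W: C(9,5)×C(12,1)=1512
  6M,0W: C(9,6)×C(12,0)=84
Total = 46212

46212


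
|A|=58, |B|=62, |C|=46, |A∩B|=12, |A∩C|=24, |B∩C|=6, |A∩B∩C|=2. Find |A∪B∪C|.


|A∪B∪C| = 58+62+46-12-24-6+2 = 126

|A∪B∪C| = 126


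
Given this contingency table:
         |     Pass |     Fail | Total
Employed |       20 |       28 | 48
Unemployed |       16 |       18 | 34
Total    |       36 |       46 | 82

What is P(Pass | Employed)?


P(Pass | Employed) = 20/(20+28) = 20/48 = 5/12

P(Pass|Employed) = 5/12 ≈ 41.67%
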